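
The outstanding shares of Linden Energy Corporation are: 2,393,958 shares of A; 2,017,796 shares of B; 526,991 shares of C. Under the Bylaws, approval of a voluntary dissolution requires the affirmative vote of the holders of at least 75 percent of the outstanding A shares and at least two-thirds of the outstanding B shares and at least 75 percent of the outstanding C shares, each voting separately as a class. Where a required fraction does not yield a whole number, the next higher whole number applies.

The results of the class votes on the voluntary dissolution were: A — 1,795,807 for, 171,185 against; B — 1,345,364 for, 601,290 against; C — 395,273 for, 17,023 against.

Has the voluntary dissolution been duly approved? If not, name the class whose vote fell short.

Approved — every class gave the required vote.

A: 3/4 of 2393958 = 1795468.50, rounded up to 1795469; 1,795,469 required, 1,795,807 in favor — approved.
B: 2/3 of 2017796 = 1345197.33, rounded up to 1345198; 1,345,198 required, 1,345,364 in favor — approved.
C: 3/4 of 526991 = 395243.25, rounded up to 395244; 395,244 required, 395,273 in favor — approved.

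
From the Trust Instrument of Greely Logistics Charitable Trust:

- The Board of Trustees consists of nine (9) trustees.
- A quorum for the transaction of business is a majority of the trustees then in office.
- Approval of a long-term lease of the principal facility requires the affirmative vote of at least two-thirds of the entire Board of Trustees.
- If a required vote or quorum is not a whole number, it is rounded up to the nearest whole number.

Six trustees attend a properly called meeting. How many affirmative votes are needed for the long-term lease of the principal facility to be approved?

6

The long-term lease of the principal facility requires two-thirds of the entire Board of Trustees (9).
2/3 of 9 = 6.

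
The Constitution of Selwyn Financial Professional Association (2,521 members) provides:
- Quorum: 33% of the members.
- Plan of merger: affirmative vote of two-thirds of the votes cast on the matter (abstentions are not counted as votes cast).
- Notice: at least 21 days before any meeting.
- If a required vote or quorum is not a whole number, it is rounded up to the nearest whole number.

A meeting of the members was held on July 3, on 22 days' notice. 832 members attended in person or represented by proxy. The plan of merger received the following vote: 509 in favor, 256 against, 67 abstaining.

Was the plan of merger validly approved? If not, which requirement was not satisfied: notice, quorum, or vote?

Notice: 22 days given; 21 required. Satisfied.
Quorum: 33% of 2,521 = 831.93, rounded up to 832; 832 present. Satisfied.
Vote: requires two-thirds of the votes cast (832 − 67 abstaining = 765); 2/3 of 765 = 510, so 510 needed; 509 in favor. Not satisfied.

Invalid — vote requirement not satisfied.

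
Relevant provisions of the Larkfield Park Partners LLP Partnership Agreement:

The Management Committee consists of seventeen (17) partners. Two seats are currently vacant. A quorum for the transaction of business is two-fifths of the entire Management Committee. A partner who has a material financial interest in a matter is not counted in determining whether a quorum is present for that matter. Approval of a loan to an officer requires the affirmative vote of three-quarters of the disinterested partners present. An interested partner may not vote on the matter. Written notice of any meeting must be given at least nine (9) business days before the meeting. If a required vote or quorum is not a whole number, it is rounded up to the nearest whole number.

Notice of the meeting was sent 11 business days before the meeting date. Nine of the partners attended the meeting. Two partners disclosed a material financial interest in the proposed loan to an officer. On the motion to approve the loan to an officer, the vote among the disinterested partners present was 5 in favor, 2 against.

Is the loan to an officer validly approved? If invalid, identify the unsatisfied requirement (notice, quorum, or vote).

Invalid — vote requirement not satisfied.

Notice: 11 business days given; 9 required (11 ≥ 9). Satisfied.
Quorum: 9 present, but the 2 interested partners do not count, leaving 7. Quorum is 7. Satisfied.
Vote: the loan to an officer requires three-fourths of the disinterested partners present (9 − 2 = 7). 3/4 of 7 = 5.25, rounded up to 6, so 6 affirmative votes are needed; 5 voted in favor. Not satisfied.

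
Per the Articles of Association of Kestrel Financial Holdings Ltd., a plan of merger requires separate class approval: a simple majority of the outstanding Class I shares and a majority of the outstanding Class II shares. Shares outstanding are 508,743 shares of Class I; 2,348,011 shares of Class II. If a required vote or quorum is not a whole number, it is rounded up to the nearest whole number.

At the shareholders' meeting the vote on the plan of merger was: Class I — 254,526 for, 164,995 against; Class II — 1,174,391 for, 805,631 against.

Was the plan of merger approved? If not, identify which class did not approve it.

Approved — every class gave the required vote.

Class I: a majority of 508743 is 254372; 254,372 required, 254,526 in favor — approved.
Class II: a majority of 2348011 is 1174006; 1,174,006 required, 1,174,391 in favor — approved.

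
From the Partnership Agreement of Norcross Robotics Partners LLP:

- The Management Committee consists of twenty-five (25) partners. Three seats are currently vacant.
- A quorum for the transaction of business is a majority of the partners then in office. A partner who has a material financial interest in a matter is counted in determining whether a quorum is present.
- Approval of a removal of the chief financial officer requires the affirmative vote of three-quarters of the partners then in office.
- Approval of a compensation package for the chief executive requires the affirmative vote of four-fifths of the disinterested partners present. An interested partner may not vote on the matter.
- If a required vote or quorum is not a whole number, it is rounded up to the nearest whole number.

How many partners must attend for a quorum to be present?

12

A majority of 22 is 12.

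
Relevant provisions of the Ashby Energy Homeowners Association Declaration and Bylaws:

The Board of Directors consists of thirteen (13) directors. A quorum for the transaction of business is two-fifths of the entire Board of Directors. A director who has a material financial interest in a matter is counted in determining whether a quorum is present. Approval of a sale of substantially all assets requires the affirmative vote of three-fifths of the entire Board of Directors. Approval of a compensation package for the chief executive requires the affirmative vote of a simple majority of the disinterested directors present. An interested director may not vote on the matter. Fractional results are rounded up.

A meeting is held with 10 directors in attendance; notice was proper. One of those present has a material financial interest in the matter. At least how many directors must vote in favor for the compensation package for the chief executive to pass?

5

The compensation package for the chief executive requires a majority of the disinterested directors present (10 − 1 = 9).
A majority of 9 is 5.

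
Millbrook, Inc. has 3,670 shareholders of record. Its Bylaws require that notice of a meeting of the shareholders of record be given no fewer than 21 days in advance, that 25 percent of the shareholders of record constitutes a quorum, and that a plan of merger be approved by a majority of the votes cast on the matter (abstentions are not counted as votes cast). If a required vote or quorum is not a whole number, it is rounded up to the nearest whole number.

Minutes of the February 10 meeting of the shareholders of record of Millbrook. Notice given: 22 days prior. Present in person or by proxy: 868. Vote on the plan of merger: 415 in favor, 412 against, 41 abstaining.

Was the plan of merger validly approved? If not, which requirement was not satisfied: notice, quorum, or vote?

Notice: 22 days given; 21 required. Satisfied.
Quorum: 25% of 3,670 = 917.50, rounded up to 918; 868 present. Not satisfied.
Vote: requires a majority of the votes cast (868 − 41 abstaining = 827); a majority of 827 is 414, so 414 needed; 415 in favor. Satisfied.

Invalid — quorum requirement not satisfied.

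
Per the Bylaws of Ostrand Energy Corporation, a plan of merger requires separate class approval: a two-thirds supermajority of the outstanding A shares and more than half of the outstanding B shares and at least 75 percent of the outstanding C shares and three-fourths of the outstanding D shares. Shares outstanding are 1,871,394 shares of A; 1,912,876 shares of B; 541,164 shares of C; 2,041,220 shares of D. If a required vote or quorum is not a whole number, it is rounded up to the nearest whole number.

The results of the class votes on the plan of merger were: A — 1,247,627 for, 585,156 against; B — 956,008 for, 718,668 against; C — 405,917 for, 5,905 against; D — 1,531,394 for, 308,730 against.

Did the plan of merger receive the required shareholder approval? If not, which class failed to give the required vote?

A: 2/3 of 1871394 = 1247596; 1,247,596 required, 1,247,627 in favor — approved.
B: a majority of 1912876 is 956439; 956,439 required, 956,008 in favor — not approved.
C: 3/4 of 541164 = 405873; 405,873 required, 405,917 in favor — approved.
D: 3/4 of 2041220 = 1530915; 1,530,915 required, 1,531,394 in favor — approved.

Not approved — the B shares did not give the required vote.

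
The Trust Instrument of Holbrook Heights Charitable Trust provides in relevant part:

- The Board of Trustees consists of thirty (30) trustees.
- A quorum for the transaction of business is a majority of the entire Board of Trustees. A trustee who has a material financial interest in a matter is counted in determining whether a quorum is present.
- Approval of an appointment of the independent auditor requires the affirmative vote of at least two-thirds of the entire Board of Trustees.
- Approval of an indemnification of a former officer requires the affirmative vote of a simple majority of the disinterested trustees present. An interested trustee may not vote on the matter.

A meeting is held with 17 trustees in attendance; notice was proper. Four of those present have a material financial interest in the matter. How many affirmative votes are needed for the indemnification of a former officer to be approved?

The indemnification of a former officer requires a majority of the disinterested trustees present (17 − 4 = 13).
A majority of 13 is 7.

7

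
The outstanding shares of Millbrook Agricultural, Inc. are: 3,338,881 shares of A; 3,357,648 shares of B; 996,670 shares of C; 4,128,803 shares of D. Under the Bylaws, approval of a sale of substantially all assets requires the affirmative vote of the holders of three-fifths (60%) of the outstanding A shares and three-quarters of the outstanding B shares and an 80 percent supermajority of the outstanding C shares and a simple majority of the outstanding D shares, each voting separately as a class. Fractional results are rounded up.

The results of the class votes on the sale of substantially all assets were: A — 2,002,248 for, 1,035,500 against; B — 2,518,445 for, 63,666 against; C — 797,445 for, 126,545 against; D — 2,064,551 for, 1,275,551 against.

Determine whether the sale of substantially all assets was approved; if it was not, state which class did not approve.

A: 3/5 of 3338881 = 2003328.60, rounded up to 2003329; 2,003,329 required, 2,002,248 in favor — not approved.
B: 3/4 of 3357648 = 2518236; 2,518,236 required, 2,518,445 in favor — approved.
C: 4/5 of 996670 = 797336; 797,336 required, 797,445 in favor — approved.
D: a majority of 4128803 is 2064402; 2,064,402 required, 2,064,551 in favor — approved.

Not approved — the A shares did not give the required vote.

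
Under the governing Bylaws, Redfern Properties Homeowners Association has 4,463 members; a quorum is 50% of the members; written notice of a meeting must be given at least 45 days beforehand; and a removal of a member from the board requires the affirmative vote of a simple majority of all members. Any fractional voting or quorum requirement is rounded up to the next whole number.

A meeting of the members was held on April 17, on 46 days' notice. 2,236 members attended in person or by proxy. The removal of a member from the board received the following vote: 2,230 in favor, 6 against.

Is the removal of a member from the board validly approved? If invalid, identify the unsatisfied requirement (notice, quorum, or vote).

Invalid — vote requirement not satisfied.

Notice: 46 days given; 45 required. Satisfied.
Quorum: 50% of 4,463 = 2,231.50, rounded up to 2,232; 2,236 present. Satisfied.
Vote: requires a majority of all members (4,463); a majority of 4463 is 2232, so 2,232 needed; 2,230 in favor. Not satisfied.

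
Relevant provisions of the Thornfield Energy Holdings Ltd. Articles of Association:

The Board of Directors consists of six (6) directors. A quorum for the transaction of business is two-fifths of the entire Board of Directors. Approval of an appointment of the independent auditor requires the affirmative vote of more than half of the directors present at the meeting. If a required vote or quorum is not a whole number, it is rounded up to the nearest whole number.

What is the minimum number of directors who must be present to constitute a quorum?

2/5 of 6 = 2.40, rounded up to 3.

3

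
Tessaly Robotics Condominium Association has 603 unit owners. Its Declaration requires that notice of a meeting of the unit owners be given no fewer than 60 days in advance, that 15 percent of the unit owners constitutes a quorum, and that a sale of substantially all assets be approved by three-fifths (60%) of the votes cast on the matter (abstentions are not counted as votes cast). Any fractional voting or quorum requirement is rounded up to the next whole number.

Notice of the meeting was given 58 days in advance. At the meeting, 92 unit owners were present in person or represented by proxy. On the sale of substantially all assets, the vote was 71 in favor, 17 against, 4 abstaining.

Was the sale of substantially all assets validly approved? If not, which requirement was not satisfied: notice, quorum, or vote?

Notice: 58 days given; 60 required. Not satisfied.
Quorum: 15% of 603 = 90.45, rounded up to 91; 92 present. Satisfied.
Vote: requires three-fifths of the votes cast (92 − 4 abstaining = 88); 3/5 of 88 = 52.80, rounded up to 53, so 53 needed; 71 in favor. Satisfied.

Invalid — notice requirement not satisfied.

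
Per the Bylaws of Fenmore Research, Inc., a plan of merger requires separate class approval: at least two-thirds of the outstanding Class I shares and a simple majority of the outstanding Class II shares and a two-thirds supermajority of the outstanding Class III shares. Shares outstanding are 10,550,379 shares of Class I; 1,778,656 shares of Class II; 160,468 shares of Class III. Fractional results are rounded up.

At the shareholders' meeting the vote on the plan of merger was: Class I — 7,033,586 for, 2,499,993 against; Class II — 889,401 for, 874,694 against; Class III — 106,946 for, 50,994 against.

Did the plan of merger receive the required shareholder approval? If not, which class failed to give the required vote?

Not approved — the Class III shares did not give the required vote.

Class I: 2/3 of 10550379 = 7033586; 7,033,586 required, 7,033,586 in favor — approved.
Class II: a majority of 1778656 is 889329; 889,329 required, 889,401 in favor — approved.
Class III: 2/3 of 160468 = 106978.67, rounded up to 106979; 106,979 required, 106,946 in favor — not approved.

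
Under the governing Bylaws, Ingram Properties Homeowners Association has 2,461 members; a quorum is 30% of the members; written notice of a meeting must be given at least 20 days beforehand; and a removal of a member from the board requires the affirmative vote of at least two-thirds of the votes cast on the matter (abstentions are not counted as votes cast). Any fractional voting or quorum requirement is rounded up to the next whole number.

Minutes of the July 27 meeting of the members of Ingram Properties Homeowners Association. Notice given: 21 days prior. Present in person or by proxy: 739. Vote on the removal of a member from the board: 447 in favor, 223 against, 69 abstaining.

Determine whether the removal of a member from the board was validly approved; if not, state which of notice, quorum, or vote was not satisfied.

Valid — all requirements satisfied.

Notice: 21 days given; 20 required. Satisfied.
Quorum: 30% of 2,461 = 738.30, rounded up to 739; 739 present. Satisfied.
Vote: requires two-thirds of the votes cast (739 − 69 abstaining = 670); 2/3 of 670 = 446.67, rounded up to 447, so 447 needed; 447 in favor. Satisfied.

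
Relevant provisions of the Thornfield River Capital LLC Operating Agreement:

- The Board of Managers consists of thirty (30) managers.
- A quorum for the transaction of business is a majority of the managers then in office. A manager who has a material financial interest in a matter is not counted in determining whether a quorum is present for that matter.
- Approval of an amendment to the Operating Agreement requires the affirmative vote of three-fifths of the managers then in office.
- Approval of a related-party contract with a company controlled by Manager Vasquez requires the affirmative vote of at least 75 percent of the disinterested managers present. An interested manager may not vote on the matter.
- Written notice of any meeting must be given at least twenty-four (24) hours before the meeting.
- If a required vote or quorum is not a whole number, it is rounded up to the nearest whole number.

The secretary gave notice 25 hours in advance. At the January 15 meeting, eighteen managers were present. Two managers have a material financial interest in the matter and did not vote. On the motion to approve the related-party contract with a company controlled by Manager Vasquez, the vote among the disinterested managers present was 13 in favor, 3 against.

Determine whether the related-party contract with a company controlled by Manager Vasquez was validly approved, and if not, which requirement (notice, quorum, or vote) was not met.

Valid — all requirements satisfied.

Notice: 25 hours given; 24 required (25 ≥ 24). Satisfied.
Quorum: 18 present, but the 2 interested managers do not count, leaving 16. Quorum is 16. Satisfied.
Vote: the related-party contract with a company controlled by Manager Vasquez requires three-fourths of the disinterested managers present (18 − 2 = 16). 3/4 of 16 = 12, so 12 affirmative votes are needed; 13 voted in favor. Satisfied.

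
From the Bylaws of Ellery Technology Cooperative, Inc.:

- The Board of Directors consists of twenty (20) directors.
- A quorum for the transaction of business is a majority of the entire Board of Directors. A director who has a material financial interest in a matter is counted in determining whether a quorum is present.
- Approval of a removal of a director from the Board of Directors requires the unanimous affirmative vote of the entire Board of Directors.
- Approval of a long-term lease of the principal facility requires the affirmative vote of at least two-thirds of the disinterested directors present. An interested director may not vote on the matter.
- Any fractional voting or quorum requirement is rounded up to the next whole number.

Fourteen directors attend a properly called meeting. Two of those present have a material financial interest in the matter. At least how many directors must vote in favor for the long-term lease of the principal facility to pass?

8

The long-term lease of the principal facility requires two-thirds of the disinterested directors present (14 − 2 = 12).
2/3 of 12 = 8.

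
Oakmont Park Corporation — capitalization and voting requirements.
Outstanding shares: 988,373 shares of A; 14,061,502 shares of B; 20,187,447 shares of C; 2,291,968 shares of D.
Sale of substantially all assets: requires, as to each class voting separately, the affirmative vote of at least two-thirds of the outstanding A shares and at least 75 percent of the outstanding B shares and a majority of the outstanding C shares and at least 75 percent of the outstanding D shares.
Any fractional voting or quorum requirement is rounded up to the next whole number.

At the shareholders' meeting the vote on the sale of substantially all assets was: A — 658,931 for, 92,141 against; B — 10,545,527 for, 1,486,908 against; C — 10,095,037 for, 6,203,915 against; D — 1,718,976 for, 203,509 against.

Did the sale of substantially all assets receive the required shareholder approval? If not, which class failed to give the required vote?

Not approved — the B shares did not give the required vote.

A: 2/3 of 988373 = 658915.33, rounded up to 658916; 658,916 required, 658,931 in favor — approved.
B: 3/4 of 14061502 = 10546126.50, rounded up to 10546127; 10,546,127 required, 10,545,527 in favor — not approved.
C: a majority of 20187447 is 10093724; 10,093,724 required, 10,095,037 in favor — approved.
D: 3/4 of 2291968 = 1718976; 1,718,976 required, 1,718,976 in favor — approved.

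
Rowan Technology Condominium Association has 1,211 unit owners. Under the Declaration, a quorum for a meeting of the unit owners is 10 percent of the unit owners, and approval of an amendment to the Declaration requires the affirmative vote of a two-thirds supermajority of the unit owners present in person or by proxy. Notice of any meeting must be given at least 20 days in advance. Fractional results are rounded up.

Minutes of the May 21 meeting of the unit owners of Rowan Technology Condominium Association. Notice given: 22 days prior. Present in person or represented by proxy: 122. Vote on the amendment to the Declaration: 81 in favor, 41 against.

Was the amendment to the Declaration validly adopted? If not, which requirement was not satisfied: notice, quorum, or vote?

Notice: 22 days given; 20 required. Satisfied.
Quorum: 10% of 1,211 = 121.10, rounded up to 122; 122 present. Satisfied.
Vote: requires two-thirds of those present (122); 2/3 of 122 = 81.33, rounded up to 82, so 82 needed; 81 in favor. Not satisfied.

Invalid — vote requirement not satisfied.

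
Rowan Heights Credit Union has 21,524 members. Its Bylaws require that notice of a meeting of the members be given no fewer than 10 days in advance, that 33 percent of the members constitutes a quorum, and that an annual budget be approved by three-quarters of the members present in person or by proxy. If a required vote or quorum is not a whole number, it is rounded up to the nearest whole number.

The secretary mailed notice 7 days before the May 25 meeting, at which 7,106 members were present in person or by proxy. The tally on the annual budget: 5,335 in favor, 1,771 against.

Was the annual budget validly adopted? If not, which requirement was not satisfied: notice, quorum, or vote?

Invalid — notice requirement not satisfied.

Notice: 7 days given; 10 required. Not satisfied.
Quorum: 33% of 21,524 = 7,102.92, rounded up to 7,103; 7,106 present. Satisfied.
Vote: requires three-fourths of those present (7,106); 3/4 of 7106 = 5329.50, rounded up to 5330, so 5,330 needed; 5,335 in favor. Satisfied.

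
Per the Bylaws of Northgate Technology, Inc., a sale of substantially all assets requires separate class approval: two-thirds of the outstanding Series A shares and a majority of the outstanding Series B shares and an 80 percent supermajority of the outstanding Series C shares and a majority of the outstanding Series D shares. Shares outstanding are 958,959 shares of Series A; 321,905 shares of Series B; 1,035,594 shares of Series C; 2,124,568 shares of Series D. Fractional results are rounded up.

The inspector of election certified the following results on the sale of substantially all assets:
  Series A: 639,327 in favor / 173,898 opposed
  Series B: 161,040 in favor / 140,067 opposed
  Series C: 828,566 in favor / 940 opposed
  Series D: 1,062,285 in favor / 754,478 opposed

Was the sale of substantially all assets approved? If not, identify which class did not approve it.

Approved — every class gave the required vote.

Series A: 2/3 of 958959 = 639306; 639,306 required, 639,327 in favor — approved.
Series B: a majority of 321905 is 160953; 160,953 required, 161,040 in favor — approved.
Series C: 4/5 of 1035594 = 828475.20, rounded up to 828476; 828,476 required, 828,566 in favor — approved.
Series D: a majority of 2124568 is 1062285; 1,062,285 required, 1,062,285 in favor — approved.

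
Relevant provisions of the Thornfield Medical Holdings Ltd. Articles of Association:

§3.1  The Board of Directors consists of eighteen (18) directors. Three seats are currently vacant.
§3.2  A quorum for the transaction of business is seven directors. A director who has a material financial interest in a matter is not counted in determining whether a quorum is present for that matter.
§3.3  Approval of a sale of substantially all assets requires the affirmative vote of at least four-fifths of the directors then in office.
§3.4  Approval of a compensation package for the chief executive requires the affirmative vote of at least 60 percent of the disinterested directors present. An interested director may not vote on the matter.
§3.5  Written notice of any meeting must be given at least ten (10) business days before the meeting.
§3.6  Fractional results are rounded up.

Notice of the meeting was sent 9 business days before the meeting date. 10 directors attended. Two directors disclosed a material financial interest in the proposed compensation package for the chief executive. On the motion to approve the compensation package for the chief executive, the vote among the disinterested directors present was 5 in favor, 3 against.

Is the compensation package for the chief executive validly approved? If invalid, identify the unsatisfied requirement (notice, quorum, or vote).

Invalid — notice requirement not satisfied.

Notice: 9 business days given; 10 required (9 < 10). Not satisfied.
Quorum: 10 present, but the 2 interested directors do not count, leaving 8. Quorum is 7. Satisfied.
Vote: the compensation package for the chief executive requires three-fifths of the disinterested directors present (10 − 2 = 8). 3/5 of 8 = 4.80, rounded up to 5, so 5 affirmative votes are needed; 5 voted in favor. Satisfied.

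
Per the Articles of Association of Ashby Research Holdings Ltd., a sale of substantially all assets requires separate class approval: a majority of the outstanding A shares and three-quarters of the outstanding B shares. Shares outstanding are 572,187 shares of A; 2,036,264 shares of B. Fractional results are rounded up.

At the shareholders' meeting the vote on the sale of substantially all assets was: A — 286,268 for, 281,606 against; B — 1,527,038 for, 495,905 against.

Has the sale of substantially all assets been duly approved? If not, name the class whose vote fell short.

Not approved — the B shares did not give the required vote.

A: a majority of 572187 is 286094; 286,094 required, 286,268 in favor — approved.
B: 3/4 of 2036264 = 1527198; 1,527,198 required, 1,527,038 in favor — not approved.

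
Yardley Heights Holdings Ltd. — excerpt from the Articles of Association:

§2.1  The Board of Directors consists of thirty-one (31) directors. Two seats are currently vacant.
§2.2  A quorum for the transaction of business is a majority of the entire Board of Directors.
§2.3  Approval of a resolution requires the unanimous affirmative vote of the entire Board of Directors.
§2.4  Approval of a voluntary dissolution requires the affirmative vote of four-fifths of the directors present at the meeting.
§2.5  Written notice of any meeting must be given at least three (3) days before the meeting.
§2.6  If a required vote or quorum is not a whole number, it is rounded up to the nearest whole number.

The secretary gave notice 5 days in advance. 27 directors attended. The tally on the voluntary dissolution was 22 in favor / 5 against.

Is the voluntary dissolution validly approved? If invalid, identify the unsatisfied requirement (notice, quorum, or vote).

Valid — all requirements satisfied.

Notice: 5 days given; 3 required (5 ≥ 3). Satisfied.
Quorum: 27 present; quorum is 16. Satisfied.
Vote: the voluntary dissolution requires four-fifths of the directors present (27). 4/5 of 27 = 21.60, rounded up to 22, so 22 affirmative votes are needed; 22 voted in favor. Satisfied.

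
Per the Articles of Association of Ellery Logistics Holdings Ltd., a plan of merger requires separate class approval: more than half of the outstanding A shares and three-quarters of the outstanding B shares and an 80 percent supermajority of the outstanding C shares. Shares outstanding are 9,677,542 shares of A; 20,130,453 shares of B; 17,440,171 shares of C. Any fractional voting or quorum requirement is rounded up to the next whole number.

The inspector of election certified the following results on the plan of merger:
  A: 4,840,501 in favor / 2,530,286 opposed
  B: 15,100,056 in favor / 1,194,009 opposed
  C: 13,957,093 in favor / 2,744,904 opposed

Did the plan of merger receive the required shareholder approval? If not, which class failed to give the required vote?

Approved — every class gave the required vote.

A: a majority of 9677542 is 4838772; 4,838,772 required, 4,840,501 in favor — approved.
B: 3/4 of 20130453 = 15097839.75, rounded up to 15097840; 15,097,840 required, 15,100,056 in favor — approved.
C: 4/5 of 17440171 = 13952136.80, rounded up to 13952137; 13,952,137 required, 13,957,093 in favor — approved.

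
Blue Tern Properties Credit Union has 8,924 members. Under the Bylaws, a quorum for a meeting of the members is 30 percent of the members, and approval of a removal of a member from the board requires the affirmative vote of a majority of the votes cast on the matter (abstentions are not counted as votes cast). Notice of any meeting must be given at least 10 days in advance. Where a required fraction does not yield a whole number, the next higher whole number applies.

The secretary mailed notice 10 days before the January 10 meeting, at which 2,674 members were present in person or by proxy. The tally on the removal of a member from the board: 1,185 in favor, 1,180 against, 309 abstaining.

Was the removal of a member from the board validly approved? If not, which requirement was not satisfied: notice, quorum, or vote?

Invalid — quorum requirement not satisfied.

Notice: 10 days given; 10 required. Satisfied.
Quorum: 30% of 8,924 = 2,677.20, rounded up to 2,678; 2,674 present. Not satisfied.
Vote: requires a majority of the votes cast (2,674 − 309 abstaining = 2,365); a majority of 2365 is 1183, so 1,183 needed; 1,185 in favor. Satisfied.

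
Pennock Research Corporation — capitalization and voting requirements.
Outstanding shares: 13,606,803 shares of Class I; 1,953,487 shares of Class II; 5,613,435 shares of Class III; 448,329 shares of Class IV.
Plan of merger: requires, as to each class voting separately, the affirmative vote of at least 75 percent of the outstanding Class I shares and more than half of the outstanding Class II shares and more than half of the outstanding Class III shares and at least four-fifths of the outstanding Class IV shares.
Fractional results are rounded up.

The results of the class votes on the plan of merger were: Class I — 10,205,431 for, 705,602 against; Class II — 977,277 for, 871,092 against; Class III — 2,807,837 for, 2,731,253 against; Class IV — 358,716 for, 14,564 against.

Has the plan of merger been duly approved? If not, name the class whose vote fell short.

Class I: 3/4 of 13606803 = 10205102.25, rounded up to 10205103; 10,205,103 required, 10,205,431 in favor — approved.
Class II: a majority of 1953487 is 976744; 976,744 required, 977,277 in favor — approved.
Class III: a majority of 5613435 is 2806718; 2,806,718 required, 2,807,837 in favor — approved.
Class IV: 4/5 of 448329 = 358663.20, rounded up to 358664; 358,664 required, 358,716 in favor — approved.

Approved — every class gave the required vote.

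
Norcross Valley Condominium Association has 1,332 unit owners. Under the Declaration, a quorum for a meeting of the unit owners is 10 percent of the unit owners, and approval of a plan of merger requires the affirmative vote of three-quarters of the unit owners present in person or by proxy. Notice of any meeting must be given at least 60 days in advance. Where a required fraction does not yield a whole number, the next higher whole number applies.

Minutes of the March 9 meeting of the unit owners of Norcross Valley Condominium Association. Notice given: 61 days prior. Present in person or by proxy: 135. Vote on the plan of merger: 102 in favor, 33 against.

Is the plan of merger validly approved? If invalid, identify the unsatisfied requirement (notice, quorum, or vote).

Valid — all requirements satisfied.

Notice: 61 days given; 60 required. Satisfied.
Quorum: 10% of 1,332 = 133.20, rounded up to 134; 135 present. Satisfied.
Vote: requires three-fourths of those present (135); 3/4 of 135 = 101.25, rounded up to 102, so 102 needed; 102 in favor. Satisfied.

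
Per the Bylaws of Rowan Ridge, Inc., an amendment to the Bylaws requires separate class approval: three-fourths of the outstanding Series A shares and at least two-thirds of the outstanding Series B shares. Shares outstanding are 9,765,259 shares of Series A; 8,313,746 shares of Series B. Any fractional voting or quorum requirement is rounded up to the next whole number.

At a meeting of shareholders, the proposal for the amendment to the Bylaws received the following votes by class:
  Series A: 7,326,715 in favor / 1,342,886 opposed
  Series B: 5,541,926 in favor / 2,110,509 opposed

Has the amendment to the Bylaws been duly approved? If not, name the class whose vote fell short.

Series A: 3/4 of 9765259 = 7323944.25, rounded up to 7323945; 7,323,945 required, 7,326,715 in favor — approved.
Series B: 2/3 of 8313746 = 5542497.33, rounded up to 5542498; 5,542,498 required, 5,541,926 in favor — not approved.

Not approved — the Series B shares did not give the required vote.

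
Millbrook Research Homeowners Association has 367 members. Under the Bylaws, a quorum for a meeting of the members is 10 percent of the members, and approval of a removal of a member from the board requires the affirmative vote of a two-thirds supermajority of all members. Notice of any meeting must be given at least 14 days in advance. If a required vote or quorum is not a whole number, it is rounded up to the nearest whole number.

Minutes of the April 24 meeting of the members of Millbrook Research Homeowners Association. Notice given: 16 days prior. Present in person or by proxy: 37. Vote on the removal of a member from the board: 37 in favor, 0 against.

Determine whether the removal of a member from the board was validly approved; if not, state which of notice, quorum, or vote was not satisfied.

Notice: 16 days given; 14 required. Satisfied.
Quorum: 10% of 367 = 36.70, rounded up to 37; 37 present. Satisfied.
Vote: requires two-thirds of all members (367); 2/3 of 367 = 244.67, rounded up to 245, so 245 needed; 37 in favor. Not satisfied.

Invalid — vote requirement not satisfied.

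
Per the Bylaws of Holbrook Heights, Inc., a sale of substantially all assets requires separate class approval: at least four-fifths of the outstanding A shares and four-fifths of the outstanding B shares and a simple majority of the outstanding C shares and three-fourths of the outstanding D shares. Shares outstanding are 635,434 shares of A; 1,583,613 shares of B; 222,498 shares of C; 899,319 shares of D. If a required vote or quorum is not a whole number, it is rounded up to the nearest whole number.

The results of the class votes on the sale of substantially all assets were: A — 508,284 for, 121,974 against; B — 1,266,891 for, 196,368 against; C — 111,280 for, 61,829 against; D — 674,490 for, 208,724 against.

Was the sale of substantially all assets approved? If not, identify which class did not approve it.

Not approved — the A shares did not give the required vote.

A: 4/5 of 635434 = 508347.20, rounded up to 508348; 508,348 required, 508,284 in favor — not approved.
B: 4/5 of 1583613 = 1266890.40, rounded up to 1266891; 1,266,891 required, 1,266,891 in favor — approved.
C: a majority of 222498 is 111250; 111,250 required, 111,280 in favor — approved.
D: 3/4 of 899319 = 674489.25, rounded up to 674490; 674,490 required, 674,490 in favor — approved.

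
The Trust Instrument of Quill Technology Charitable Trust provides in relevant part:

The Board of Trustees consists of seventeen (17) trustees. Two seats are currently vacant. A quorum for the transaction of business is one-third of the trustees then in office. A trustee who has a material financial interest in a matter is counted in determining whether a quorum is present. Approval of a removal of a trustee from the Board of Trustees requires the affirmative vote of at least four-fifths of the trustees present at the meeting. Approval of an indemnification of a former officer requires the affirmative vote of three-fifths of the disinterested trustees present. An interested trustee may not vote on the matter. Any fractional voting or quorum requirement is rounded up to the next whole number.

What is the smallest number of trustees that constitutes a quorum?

1/3 of 15 = 5.

5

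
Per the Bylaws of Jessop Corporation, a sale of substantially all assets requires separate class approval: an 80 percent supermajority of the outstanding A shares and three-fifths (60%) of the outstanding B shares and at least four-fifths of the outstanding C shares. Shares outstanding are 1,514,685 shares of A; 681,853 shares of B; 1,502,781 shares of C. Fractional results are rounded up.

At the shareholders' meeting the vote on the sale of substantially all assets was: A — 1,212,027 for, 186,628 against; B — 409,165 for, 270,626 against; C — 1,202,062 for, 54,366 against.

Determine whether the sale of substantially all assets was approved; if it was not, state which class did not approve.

Not approved — the C shares did not give the required vote.

A: 4/5 of 1514685 = 1211748; 1,211,748 required, 1,212,027 in favor — approved.
B: 3/5 of 681853 = 409111.80, rounded up to 409112; 409,112 required, 409,165 in favor — approved.
C: 4/5 of 1502781 = 1202224.80, rounded up to 1202225; 1,202,225 required, 1,202,062 in favor — not approved.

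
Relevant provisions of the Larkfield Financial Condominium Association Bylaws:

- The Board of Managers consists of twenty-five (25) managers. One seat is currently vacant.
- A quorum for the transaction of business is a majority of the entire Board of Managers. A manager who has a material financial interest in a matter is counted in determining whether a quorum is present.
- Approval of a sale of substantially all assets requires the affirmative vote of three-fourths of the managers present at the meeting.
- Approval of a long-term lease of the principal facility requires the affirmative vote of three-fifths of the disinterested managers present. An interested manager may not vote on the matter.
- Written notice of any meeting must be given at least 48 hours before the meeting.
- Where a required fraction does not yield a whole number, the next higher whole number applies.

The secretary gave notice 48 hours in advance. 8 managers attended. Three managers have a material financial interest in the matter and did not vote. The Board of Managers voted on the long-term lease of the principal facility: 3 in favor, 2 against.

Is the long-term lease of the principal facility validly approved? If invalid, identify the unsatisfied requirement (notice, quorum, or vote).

Notice: 48 hours given; 48 required (48 ≥ 48). Satisfied.
Quorum: 8 present (interested managers count toward quorum); quorum is 13. Not satisfied.
Vote: the long-term lease of the principal facility requires three-fifths of the disinterested managers present (8 − 3 = 5). 3/5 of 5 = 3, so 3 affirmative votes are needed; 3 voted in favor. Satisfied. (Moot — without a quorum no business can be validly transacted.)

Invalid — quorum requirement not satisfied.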